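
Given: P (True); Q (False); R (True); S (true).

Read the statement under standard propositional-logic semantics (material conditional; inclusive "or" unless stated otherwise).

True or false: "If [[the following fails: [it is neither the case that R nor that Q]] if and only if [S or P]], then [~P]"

False

Parsed as (¬(R ↓ Q) ↔ (S ∨ P)) → ¬P

R ↓ Q = T ↓ F = F
¬(R ↓ Q) = ¬F = T
S ∨ P = T ∨ T = T
¬(R ↓ Q) ↔ (S ∨ P) = T ↔ T = T
¬P = ¬T = F
(¬(R ↓ Q) ↔ (S ∨ P)) → ¬P = T → F = F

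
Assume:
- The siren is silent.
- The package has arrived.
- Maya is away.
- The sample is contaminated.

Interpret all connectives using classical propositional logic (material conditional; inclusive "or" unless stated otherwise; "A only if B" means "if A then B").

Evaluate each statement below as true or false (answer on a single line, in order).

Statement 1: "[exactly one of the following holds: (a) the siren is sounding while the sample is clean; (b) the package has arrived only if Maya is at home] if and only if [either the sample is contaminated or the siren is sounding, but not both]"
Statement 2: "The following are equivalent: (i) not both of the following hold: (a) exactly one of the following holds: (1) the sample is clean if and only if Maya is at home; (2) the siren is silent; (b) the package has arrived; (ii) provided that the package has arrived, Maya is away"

Let L = "the siren is sounding" (False), H = "the sample is contaminated" (True), N = "the package has arrived" (True), R = "Maya is at home" (False).

Statement 1: Formalization: ((L and not H) xor (N -> R)) iff (H xor L)

not H = not True = False
L and not H = False and False = False
N -> R = True -> False = False
(L and not H) xor (N -> R) = False xor False = False
H xor L = True xor False = True
((L and not H) xor (N -> R)) iff (H xor L) = False iff True = False
Hence Statement 1 is false.

Statement 2: In symbols: (((not H iff R) xor not L) nand N) iff (N -> not R)

not H = not True = False
not H iff R = False iff False = True
not L = not False = True
(not H iff R) xor not L = True xor True = False
((not H iff R) xor not L) nand N = False nand True = True
not R = not False = True
N -> not R = True -> True = True
(((not H iff R) xor not L) nand N) iff (N -> not R) = True iff True = True
Thus Statement 2 is true.

Statement 1 False, Statement 2 True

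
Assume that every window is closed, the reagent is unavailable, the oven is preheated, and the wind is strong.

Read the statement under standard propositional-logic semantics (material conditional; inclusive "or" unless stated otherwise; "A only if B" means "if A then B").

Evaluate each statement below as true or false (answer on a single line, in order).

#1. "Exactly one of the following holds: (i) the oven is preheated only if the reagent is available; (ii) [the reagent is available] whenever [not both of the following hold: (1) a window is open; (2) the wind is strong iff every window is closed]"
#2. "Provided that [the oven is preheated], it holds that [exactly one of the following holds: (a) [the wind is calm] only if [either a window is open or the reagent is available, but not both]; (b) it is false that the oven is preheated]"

#1 False, #2 True

Let D = "the oven is preheated" (True), M = "the reagent is available" (False), S = "a window is open" (False), U = "the wind is strong" (True).

#1: This is (D -> M) xor ((S nand (U iff not S)) -> M).

D -> M = True -> False = False
not S = not False = True
U iff not S = True iff True = True
S nand (U iff not S) = False nand True = True
(S nand (U iff not S)) -> M = True -> False = False
(D -> M) xor ((S nand (U iff not S)) -> M) = False xor False = False
So #1 is false.

#2: In symbols: D -> ((not U -> (S xor M)) xor not D)

not U = not True = False
S xor M = False xor False = False
not U -> (S xor M) = False -> False = True
not D = not True = False
(not U -> (S xor M)) xor not D = True xor False = True
D -> ((not U -> (S xor M)) xor not D) = True -> True = True
Hence #2 is true.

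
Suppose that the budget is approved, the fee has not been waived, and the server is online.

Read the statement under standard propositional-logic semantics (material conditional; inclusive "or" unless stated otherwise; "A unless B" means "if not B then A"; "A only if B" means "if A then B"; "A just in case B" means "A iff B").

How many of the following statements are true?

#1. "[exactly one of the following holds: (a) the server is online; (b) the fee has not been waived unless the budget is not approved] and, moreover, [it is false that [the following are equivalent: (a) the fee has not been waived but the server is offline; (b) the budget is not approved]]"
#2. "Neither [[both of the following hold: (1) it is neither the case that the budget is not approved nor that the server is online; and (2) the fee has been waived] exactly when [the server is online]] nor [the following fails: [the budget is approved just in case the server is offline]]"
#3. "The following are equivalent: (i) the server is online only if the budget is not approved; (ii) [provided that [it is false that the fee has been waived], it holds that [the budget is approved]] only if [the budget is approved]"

0

Let N = "the server is online" (T), V = "the fee has been waived" (F), S = "the budget is approved" (T).

#1: Parsed as (N ⊕ (¬V ∨ ¬S)) ∧ ¬((¬V ∧ ¬N) ↔ ¬S)

¬V = ¬F = T
¬S = ¬T = F
¬V ∨ ¬S = T ∨ F = T
N ⊕ (¬V ∨ ¬S) = T ⊕ T = F
¬V = ¬F = T
¬N = ¬T = F
¬V ∧ ¬N = T ∧ F = F
¬S = ¬T = F
(¬V ∧ ¬N) ↔ ¬S = F ↔ F = T
¬((¬V ∧ ¬N) ↔ ¬S) = ¬T = F
(N ⊕ (¬V ∨ ¬S)) ∧ ¬((¬V ∧ ¬N) ↔ ¬S) = F ∧ F = F
Thus #1 is false.

#2: Parsed as (((¬S ↓ N) ∧ V) ↔ N) ↓ ¬(S ↔ ¬N)

¬S = ¬T = F
¬S ↓ N = F ↓ T = F
(¬S ↓ N) ∧ V = F ∧ F = F
((¬S ↓ N) ∧ V) ↔ N = F ↔ T = F
¬N = ¬T = F
S ↔ ¬N = T ↔ F = F
¬(S ↔ ¬N) = ¬F = T
(((¬S ↓ N) ∧ V) ↔ N) ↓ ¬(S ↔ ¬N) = F ↓ T = F
Thus #2 is false.

#3: Formalization: (N → ¬S) ↔ ((¬V → S) → S)

¬S = ¬T = F
N → ¬S = T → F = F
¬V = ¬F = T
¬V → S = T → T = T
(¬V → S) → S = T → T = T
(N → ¬S) ↔ ((¬V → S) → S) = F ↔ T = F
Hence #3 is false.

True statements: 0 (none).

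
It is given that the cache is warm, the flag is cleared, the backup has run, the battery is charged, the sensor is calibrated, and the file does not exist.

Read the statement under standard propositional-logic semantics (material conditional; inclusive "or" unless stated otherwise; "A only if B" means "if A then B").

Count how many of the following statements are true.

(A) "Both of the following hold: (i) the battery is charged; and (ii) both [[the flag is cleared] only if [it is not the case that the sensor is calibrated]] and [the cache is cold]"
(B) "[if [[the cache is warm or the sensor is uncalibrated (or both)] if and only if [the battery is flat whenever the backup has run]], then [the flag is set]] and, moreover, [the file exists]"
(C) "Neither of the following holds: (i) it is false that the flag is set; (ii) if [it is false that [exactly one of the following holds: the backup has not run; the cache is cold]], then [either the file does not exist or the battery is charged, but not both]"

0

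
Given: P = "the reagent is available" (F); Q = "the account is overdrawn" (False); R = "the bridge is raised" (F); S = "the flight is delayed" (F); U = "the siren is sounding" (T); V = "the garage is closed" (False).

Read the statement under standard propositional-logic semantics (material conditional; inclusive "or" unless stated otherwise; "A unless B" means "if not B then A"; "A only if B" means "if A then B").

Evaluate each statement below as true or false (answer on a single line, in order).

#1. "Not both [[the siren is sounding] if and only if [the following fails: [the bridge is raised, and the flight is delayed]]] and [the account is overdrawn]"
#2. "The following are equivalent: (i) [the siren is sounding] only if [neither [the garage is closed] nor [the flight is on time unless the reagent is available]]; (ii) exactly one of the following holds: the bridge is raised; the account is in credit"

#1 True / #2 False

#1: In symbols: (U iff not (R and S)) nand Q

R and S = False and False = False
not (R and S) = not False = True
U iff not (R and S) = True iff True = True
(U iff not (R and S)) nand Q = True nand False = True
So #1 is true.

#2: This is (U -> (V nor (not S or P))) iff (R xor not Q).

not S = not False = True
not S or P = True or False = True
V nor (not S or P) = False nor True = False
U -> (V nor (not S or P)) = True -> False = False
not Q = not False = True
R xor not Q = False xor True = True
(U -> (V nor (not S or P))) iff (R xor not Q) = False iff True = False
Hence #2 is false.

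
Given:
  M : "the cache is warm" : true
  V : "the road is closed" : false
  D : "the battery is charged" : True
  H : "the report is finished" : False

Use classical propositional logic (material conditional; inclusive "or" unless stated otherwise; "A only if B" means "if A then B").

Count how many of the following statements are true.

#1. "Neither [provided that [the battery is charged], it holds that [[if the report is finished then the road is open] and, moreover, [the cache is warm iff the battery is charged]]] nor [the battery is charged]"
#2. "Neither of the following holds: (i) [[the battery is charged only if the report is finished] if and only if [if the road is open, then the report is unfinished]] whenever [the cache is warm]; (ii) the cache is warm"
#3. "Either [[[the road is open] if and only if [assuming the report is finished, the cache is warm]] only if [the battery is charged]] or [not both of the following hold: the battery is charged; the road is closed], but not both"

0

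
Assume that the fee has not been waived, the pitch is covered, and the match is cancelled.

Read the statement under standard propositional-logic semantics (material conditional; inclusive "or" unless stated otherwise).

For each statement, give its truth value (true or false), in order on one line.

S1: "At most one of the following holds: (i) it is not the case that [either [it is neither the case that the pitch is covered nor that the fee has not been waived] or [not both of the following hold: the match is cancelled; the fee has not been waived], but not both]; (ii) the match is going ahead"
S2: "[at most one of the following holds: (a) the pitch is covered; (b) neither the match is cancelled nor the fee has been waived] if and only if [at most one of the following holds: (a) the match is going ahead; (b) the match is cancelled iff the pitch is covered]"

Let Q = "the pitch is covered" (T), P = "the fee has been waived" (F), R = "the match is cancelled" (T).

S1: Formalization: ~((Q nor ~P) xor (R nand ~P)) nand ~R

~P = ~F = T
Q nor ~P = T nor T = F
~P = ~F = T
R nand ~P = T nand T = F
(Q nor ~P) xor (R nand ~P) = F xor F = F
~((Q nor ~P) xor (R nand ~P)) = ~F = T
~R = ~T = F
~((Q nor ~P) xor (R nand ~P)) nand ~R = T nand F = T
So S1 is true.

S2: Formalization: (Q nand (R nor P)) <-> (~R nand (R <-> Q))

R nor P = T nor F = F
Q nand (R nor P) = T nand F = T
~R = ~T = F
R <-> Q = T <-> T = T
~R nand (R <-> Q) = F nand T = T
(Q nand (R nor P)) <-> (~R nand (R <-> Q)) = T <-> T = T
Thus S2 is true.

S1 True, S2 True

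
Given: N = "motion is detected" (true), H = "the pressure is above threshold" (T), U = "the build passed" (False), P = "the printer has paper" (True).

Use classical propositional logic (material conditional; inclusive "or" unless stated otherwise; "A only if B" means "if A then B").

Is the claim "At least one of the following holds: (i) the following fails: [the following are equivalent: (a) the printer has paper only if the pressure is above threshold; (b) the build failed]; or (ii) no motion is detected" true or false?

In symbols: ¬((P → H) ↔ ¬U) ∨ ¬N

P → H = T → T = T
¬U = ¬F = T
(P → H) ↔ ¬U = T ↔ T = T
¬((P → H) ↔ ¬U) = ¬T = F
¬N = ¬T = F
¬((P → H) ↔ ¬U) ∨ ¬N = F ∨ F = F

false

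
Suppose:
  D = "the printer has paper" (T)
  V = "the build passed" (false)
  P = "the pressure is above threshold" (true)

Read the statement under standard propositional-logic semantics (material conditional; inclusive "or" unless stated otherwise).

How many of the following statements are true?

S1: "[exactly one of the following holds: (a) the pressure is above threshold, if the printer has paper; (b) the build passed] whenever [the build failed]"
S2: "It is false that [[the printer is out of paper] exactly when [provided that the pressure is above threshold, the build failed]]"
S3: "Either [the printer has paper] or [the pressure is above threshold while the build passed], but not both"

S1: In symbols: ~V -> ((D -> P) xor V)

~V = ~F = T
D -> P = T -> T = T
(D -> P) xor V = T xor F = T
~V -> ((D -> P) xor V) = T -> T = T
So S1 is true.

S2: Formalization: ~(~D <-> (P -> ~V))

~D = ~T = F
~V = ~F = T
P -> ~V = T -> T = T
~D <-> (P -> ~V) = F <-> T = F
~(~D <-> (P -> ~V)) = ~F = T
So S2 is true.

S3: Parsed as D xor (P & V)

P & V = T & F = F
D xor (P & V) = T xor F = T
Hence S3 is true.

Count: 3.

3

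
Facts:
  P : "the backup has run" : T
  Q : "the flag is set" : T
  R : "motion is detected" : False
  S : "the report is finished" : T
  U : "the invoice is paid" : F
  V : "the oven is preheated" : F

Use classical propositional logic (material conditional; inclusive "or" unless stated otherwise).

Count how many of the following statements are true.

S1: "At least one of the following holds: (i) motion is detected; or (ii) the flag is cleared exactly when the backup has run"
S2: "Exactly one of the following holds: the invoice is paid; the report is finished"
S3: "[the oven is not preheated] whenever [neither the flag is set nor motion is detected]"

S1: In symbols: R ∨ (¬Q ↔ P)

¬Q = ¬T = F
¬Q ↔ P = F ↔ T = F
R ∨ (¬Q ↔ P) = F ∨ F = F
So S1 is false.

S2: In symbols: U ⊕ S

U ⊕ S = F ⊕ T = T
Thus S2 is true.

S3: In symbols: (Q ↓ R) → ¬V

Q ↓ R = T ↓ F = F
¬V = ¬F = T
(Q ↓ R) → ¬V = F → T = T
So S3 is true.

True statements: 2.

2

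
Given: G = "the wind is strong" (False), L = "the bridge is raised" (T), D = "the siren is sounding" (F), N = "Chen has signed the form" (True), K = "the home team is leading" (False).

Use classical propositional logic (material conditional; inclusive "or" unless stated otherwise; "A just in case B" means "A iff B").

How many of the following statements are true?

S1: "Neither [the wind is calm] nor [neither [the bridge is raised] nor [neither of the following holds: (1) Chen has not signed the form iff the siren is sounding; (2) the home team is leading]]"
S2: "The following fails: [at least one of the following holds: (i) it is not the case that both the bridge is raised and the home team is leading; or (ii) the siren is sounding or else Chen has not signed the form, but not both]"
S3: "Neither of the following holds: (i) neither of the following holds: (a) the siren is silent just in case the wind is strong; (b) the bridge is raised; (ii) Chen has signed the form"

S1: Formalization: ¬G ↓ (L ↓ ((¬N ↔ D) ↓ K))

¬G = ¬F = T
¬N = ¬T = F
¬N ↔ D = F ↔ F = T
(¬N ↔ D) ↓ K = T ↓ F = F
L ↓ ((¬N ↔ D) ↓ K) = T ↓ F = F
¬G ↓ (L ↓ ((¬N ↔ D) ↓ K)) = T ↓ F = F
Hence S1 is false.

S2: This is ¬((L ↑ K) ∨ (D ⊕ ¬N)).

L ↑ K = T ↑ F = T
¬N = ¬T = F
D ⊕ ¬N = F ⊕ F = F
(L ↑ K) ∨ (D ⊕ ¬N) = T ∨ F = T
¬((L ↑ K) ∨ (D ⊕ ¬N)) = ¬T = F
Hence S2 is false.

S3: Parsed as ((¬D ↔ G) ↓ L) ↓ N

¬D = ¬F = T
¬D ↔ G = T ↔ F = F
(¬D ↔ G) ↓ L = F ↓ T = F
((¬D ↔ G) ↓ L) ↓ N = F ↓ T = F
So S3 is false.

Count: 0.

0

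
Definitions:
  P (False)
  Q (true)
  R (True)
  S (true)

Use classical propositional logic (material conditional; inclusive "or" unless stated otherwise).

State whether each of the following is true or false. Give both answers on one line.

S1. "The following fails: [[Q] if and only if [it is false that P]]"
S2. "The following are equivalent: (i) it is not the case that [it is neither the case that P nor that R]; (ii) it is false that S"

S1 false, S2 false

S1: This is ¬(Q ↔ ¬P).

¬P = ¬F = T
Q ↔ ¬P = T ↔ T = T
¬(Q ↔ ¬P) = ¬T = F
Thus S1 is false.

S2: In symbols: ¬(P ↓ R) ↔ ¬S

P ↓ R = F ↓ T = F
¬(P ↓ R) = ¬F = T
¬S = ¬T = F
¬(P ↓ R) ↔ ¬S = T ↔ F = F
Hence S2 is false.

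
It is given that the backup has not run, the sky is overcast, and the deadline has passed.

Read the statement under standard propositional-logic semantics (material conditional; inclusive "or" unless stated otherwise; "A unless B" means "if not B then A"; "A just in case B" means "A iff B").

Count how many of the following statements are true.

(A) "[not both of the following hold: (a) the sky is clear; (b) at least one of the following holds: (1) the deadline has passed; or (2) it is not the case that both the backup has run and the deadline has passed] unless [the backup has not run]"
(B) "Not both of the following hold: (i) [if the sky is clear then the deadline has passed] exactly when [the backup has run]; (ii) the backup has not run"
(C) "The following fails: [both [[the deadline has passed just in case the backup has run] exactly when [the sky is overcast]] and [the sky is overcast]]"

3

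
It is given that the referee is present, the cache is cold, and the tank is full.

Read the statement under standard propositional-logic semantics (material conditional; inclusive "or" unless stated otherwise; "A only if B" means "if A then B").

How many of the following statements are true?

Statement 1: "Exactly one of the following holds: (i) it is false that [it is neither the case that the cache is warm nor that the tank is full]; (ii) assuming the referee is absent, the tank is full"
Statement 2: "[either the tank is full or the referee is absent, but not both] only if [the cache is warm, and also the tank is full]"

0

Let P = "the cache is warm" (F), U = "the tank is full" (T), H = "the referee is present" (T).

Statement 1: Parsed as ¬(P ↓ U) ⊕ (¬H → U)

P ↓ U = F ↓ T = F
¬(P ↓ U) = ¬F = T
¬H = ¬T = F
¬H → U = F → T = T
¬(P ↓ U) ⊕ (¬H → U) = T ⊕ T = F
So Statement 1 is false.

Statement 2: Formalization: (U ⊕ ¬H) → (P ∧ U)

¬H = ¬T = F
U ⊕ ¬H = T ⊕ F = T
P ∧ U = F ∧ T = F
(U ⊕ ¬H) → (P ∧ U) = T → F = F
So Statement 2 is false.

Count: 0.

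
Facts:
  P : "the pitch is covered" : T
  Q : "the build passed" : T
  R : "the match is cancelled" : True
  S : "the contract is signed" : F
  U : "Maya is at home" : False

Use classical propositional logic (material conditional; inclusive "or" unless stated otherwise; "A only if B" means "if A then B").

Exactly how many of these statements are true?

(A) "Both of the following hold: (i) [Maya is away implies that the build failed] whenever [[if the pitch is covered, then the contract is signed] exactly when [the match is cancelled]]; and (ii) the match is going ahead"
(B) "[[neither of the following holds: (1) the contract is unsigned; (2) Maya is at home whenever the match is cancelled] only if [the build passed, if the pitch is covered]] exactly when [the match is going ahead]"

(A): Parsed as (((P → S) ↔ R) → (¬U → ¬Q)) ∧ ¬R

P → S = T → F = F
(P → S) ↔ R = F ↔ T = F
¬U = ¬F = T
¬Q = ¬T = F
¬U → ¬Q = T → F = F
((P → S) ↔ R) → (¬U → ¬Q) = F → F = T
¬R = ¬T = F
(((P → S) ↔ R) → (¬U → ¬Q)) ∧ ¬R = T ∧ F = F
Hence (A) is false.

(B): This is ((¬S ↓ (R → U)) → (P → Q)) ↔ ¬R.

¬S = ¬F = T
R → U = T → F = F
¬S ↓ (R → U) = T ↓ F = F
P → Q = T → T = T
(¬S ↓ (R → U)) → (P → Q) = F → T = T
¬R = ¬T = F
((¬S ↓ (R → U)) → (P → Q)) ↔ ¬R = T ↔ F = F
Hence (B) is false.

0 of the 2 statements are true (none).

0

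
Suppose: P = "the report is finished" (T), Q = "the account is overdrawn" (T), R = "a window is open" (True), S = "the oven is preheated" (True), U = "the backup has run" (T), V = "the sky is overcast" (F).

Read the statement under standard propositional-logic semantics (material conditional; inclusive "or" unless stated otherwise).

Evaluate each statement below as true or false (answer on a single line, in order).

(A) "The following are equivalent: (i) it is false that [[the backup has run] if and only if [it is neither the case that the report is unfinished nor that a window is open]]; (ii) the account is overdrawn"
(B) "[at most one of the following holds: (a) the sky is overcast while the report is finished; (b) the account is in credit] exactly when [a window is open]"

(A): Formalization: ¬(U ↔ (¬P ↓ R)) ↔ Q

¬P = ¬T = F
¬P ↓ R = F ↓ T = F
U ↔ (¬P ↓ R) = T ↔ F = F
¬(U ↔ (¬P ↓ R)) = ¬F = T
¬(U ↔ (¬P ↓ R)) ↔ Q = T ↔ T = T
Hence (A) is true.

(B): Formalization: ((V ∧ P) ↑ ¬Q) ↔ R

V ∧ P = F ∧ T = F
¬Q = ¬T = F
(V ∧ P) ↑ ¬Q = F ↑ F = T
((V ∧ P) ↑ ¬Q) ↔ R = T ↔ T = T
So (B) is true.

(A) true; (B) true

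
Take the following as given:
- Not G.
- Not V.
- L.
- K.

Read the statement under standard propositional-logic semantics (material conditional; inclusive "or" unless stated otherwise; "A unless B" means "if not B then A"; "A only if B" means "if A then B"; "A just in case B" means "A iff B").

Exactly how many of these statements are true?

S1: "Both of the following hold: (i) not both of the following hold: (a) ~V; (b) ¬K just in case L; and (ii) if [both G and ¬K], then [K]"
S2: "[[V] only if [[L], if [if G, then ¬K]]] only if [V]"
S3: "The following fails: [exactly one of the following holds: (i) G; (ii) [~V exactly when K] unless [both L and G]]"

1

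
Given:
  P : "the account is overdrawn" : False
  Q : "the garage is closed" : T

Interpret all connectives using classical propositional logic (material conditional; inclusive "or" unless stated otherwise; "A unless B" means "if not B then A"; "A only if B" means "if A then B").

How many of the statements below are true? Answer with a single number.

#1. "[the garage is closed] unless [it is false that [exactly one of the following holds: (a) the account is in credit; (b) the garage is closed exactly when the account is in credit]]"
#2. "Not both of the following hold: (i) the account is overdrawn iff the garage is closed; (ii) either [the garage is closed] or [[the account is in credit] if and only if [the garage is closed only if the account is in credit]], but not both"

#1: In symbols: Q ∨ ¬(¬P ⊕ (Q ↔ ¬P))

¬P = ¬F = T
¬P = ¬F = T
Q ↔ ¬P = T ↔ T = T
¬P ⊕ (Q ↔ ¬P) = T ⊕ T = F
¬(¬P ⊕ (Q ↔ ¬P)) = ¬F = T
Q ∨ ¬(¬P ⊕ (Q ↔ ¬P)) = T ∨ T = T
Hence #1 is true.

#2: Formalization: (P ↔ Q) ↑ (Q ⊕ (¬P ↔ (Q → ¬P)))

P ↔ Q = F ↔ T = F
¬P = ¬F = T
¬P = ¬F = T
Q → ¬P = T → T = T
¬P ↔ (Q → ¬P) = T ↔ T = T
Q ⊕ (¬P ↔ (Q → ¬P)) = T ⊕ T = F
(P ↔ Q) ↑ (Q ⊕ (¬P ↔ (Q → ¬P))) = F ↑ F = T
Thus #2 is true.

Count: 2.

2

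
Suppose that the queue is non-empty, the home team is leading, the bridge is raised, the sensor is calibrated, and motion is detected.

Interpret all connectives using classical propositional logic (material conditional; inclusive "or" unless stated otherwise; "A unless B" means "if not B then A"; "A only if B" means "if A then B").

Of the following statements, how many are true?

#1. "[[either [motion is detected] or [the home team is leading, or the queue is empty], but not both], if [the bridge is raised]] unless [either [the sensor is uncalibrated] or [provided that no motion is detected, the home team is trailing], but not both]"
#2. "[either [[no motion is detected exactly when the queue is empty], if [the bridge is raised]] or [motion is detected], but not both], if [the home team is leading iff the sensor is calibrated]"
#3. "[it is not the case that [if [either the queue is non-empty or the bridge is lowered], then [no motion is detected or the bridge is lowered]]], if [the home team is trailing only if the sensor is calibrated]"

2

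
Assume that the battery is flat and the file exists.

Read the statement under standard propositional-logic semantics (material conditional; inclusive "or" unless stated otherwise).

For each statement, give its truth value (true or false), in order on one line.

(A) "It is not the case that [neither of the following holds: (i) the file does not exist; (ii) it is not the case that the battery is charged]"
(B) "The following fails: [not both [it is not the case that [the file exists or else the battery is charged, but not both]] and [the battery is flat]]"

Let Q = "the file exists" (True), P = "the battery is charged" (False).

(A): This is not (not Q nor not P).

not Q = not True = False
not P = not False = True
not Q nor not P = False nor True = False
not (not Q nor not P) = not False = True
So (A) is true.

(B): Formalization: not (not (Q xor P) nand not P)

Q xor P = True xor False = True
not (Q xor P) = not True = False
not P = not False = True
not (Q xor P) nand not P = False nand True = True
not (not (Q xor P) nand not P) = not True = False
Hence (B) is false.

(A) T; (B) F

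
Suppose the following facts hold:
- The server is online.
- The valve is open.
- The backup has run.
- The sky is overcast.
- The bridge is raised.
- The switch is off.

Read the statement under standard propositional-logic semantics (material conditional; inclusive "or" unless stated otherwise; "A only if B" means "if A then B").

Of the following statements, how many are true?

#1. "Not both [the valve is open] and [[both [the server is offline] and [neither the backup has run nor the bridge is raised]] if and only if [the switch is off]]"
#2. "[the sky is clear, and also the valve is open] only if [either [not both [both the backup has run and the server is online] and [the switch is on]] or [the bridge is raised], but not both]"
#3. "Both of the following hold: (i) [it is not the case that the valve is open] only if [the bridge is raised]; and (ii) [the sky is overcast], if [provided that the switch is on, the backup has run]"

3

Let Q = "the valve is open" (True), P = "the server is online" (True), R = "the backup has run" (True), U = "the bridge is raised" (True), V = "the switch is on" (False), S = "the sky is overcast" (True).

#1: Formalization: Q nand ((not P and (R nor U)) iff not V)

not P = not True = False
R nor U = True nor True = False
not P and (R nor U) = False and False = False
not V = not False = True
(not P and (R nor U)) iff not V = False iff True = False
Q nand ((not P and (R nor U)) iff not V) = True nand False = True
So #1 is true.

#2: Formalization: (not S and Q) -> (((R and P) nand V) xor U)

not S = not True = False
not S and Q = False and True = False
R and P = True and True = True
(R and P) nand V = True nand False = True
((R and P) nand V) xor U = True xor True = False
(not S and Q) -> (((R and P) nand V) xor U) = False -> False = True
Thus #2 is true.

#3: Formalization: (not Q -> U) and ((V -> R) -> S)

not Q = not True = False
not Q -> U = False -> True = True
V -> R = False -> True = True
(V -> R) -> S = True -> True = True
(not Q -> U) and ((V -> R) -> S) = True and True = True
Hence #3 is true.

3 of the 3 statements are true.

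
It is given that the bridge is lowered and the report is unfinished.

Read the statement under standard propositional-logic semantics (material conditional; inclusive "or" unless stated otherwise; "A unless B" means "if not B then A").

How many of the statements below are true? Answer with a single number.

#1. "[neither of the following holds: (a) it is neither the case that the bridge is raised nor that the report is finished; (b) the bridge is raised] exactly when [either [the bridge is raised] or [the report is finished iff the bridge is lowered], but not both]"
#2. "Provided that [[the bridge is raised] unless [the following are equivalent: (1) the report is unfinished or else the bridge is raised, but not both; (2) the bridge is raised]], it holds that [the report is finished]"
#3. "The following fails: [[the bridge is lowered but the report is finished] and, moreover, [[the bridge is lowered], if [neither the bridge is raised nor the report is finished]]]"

3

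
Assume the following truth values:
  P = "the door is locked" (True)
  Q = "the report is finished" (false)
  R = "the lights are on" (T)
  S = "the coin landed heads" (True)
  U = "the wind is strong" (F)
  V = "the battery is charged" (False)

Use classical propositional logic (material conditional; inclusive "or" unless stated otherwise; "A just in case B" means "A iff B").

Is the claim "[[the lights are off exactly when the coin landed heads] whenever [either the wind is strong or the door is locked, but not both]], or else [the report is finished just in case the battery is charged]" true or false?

This is ((U xor P) -> (not R iff S)) or (Q iff V).

U xor P = False xor True = True
not R = not True = False
not R iff S = False iff True = False
(U xor P) -> (not R iff S) = True -> False = False
Q iff V = False iff False = True
((U xor P) -> (not R iff S)) or (Q iff V) = False or True = True

True.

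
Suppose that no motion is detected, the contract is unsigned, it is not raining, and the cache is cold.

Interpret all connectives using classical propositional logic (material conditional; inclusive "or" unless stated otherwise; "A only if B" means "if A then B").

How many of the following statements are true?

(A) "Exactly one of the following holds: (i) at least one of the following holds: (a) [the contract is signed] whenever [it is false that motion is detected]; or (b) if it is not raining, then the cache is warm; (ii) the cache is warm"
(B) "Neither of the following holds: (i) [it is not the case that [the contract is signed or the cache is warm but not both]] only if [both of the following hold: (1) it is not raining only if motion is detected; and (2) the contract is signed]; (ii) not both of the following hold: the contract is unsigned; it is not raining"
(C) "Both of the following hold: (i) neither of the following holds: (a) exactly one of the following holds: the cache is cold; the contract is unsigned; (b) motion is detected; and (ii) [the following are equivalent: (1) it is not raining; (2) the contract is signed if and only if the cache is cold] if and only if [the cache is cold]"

1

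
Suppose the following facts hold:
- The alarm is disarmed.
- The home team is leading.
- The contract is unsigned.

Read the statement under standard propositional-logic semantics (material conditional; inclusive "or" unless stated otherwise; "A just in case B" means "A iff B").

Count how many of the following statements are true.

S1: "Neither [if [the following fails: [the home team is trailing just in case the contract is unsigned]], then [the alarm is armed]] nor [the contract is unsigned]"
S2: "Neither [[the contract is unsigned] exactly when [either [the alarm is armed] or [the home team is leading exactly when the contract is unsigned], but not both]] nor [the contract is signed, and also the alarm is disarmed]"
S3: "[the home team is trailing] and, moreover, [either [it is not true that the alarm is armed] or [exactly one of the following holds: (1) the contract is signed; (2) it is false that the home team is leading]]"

Let G = "the home team is leading" (T), M = "the contract is signed" (F), U = "the alarm is armed" (F).

S1: In symbols: (~(~G <-> ~M) -> U) nor ~M

~G = ~T = F
~M = ~F = T
~G <-> ~M = F <-> T = F
~(~G <-> ~M) = ~F = T
~(~G <-> ~M) -> U = T -> F = F
~M = ~F = T
(~(~G <-> ~M) -> U) nor ~M = F nor T = F
So S1 is false.

S2: Parsed as (~M <-> (U xor (G <-> ~M))) nor (M & ~U)

~M = ~F = T
~M = ~F = T
G <-> ~M = T <-> T = T
U xor (G <-> ~M) = F xor T = T
~M <-> (U xor (G <-> ~M)) = T <-> T = T
~U = ~F = T
M & ~U = F & T = F
(~M <-> (U xor (G <-> ~M))) nor (M & ~U) = T nor F = F
So S2 is false.

S3: Formalization: ~G & (~U | (M xor ~G))

~G = ~T = F
~U = ~F = T
~G = ~T = F
M xor ~G = F xor F = F
~U | (M xor ~G) = T | F = T
~G & (~U | (M xor ~G)) = F & T = F
Hence S3 is false.

Count: 0.

0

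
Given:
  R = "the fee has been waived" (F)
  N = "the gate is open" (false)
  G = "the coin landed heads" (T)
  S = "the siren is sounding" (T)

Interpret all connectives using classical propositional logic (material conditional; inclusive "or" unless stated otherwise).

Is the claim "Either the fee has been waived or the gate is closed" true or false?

Values: R=False, N=False.
Parsed as R or not N

not N = not False = True
R or not N = False or True = True

The statement is true.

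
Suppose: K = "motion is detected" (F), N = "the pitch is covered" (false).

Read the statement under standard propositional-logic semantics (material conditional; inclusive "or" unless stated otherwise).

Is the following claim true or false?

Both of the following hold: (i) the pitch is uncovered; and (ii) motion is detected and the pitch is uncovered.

Values: N=F, K=F.
In symbols: ~N & (K & ~N)

~N = ~F = T
~N = ~F = T
K & ~N = F & T = F
~N & (K & ~N) = T & F = F

False.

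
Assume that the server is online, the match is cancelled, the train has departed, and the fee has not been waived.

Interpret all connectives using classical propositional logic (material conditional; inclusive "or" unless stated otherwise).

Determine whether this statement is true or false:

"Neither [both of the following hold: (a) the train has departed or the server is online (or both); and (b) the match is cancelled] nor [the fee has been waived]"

Let R = "the train has departed" (T), P = "the server is online" (T), Q = "the match is cancelled" (T), S = "the fee has been waived" (F).
Formalization: ((R | P) & Q) nor S

R | P = T | T = T
(R | P) & Q = T & T = T
((R | P) & Q) nor S = T nor F = F

false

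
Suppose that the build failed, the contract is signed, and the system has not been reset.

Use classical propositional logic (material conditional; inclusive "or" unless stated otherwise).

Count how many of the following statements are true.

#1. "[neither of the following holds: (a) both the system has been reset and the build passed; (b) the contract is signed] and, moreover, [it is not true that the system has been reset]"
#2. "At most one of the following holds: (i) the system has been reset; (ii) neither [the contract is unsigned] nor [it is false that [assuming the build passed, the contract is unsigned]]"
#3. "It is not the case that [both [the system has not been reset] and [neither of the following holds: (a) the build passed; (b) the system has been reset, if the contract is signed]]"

1

Let P = "the system has been reset" (F), K = "the build passed" (F), L = "the contract is signed" (T).

#1: In symbols: ((P ∧ K) ↓ L) ∧ ¬P

P ∧ K = F ∧ F = F
(P ∧ K) ↓ L = F ↓ T = F
¬P = ¬F = T
((P ∧ K) ↓ L) ∧ ¬P = F ∧ T = F
So #1 is false.

#2: In symbols: P ↑ (¬L ↓ ¬(K → ¬L))

¬L = ¬T = F
¬L = ¬T = F
K → ¬L = F → F = T
¬(K → ¬L) = ¬T = F
¬L ↓ ¬(K → ¬L) = F ↓ F = T
P ↑ (¬L ↓ ¬(K → ¬L)) = F ↑ T = T
So #2 is true.

#3: Formalization: ¬(¬P ∧ (K ↓ (L → P)))

¬P = ¬F = T
L → P = T → F = F
K ↓ (L → P) = F ↓ F = T
¬P ∧ (K ↓ (L → P)) = T ∧ T = T
¬(¬P ∧ (K ↓ (L → P))) = ¬T = F
So #3 is false.

Count: 1.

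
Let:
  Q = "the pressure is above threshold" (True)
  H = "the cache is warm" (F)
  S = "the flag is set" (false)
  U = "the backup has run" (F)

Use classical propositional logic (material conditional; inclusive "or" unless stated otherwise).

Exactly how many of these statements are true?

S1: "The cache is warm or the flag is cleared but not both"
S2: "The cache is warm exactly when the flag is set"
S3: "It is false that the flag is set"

S1: In symbols: H xor not S

not S = not False = True
H xor not S = False xor True = True
Thus S1 is true.

S2: In symbols: H iff S

H iff S = False iff False = True
Hence S2 is true.

S3: Parsed as not S

not S = not False = True
Thus S3 is true.

Count: 3.

3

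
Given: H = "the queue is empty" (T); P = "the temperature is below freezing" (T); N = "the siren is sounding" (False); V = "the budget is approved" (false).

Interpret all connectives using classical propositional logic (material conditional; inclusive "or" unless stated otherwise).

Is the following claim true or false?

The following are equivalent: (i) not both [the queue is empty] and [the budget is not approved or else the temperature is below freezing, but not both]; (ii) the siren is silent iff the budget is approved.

Parsed as (H nand (not V xor P)) iff (not N iff V)

not V = not False = True
not V xor P = True xor True = False
H nand (not V xor P) = True nand False = True
not N = not False = True
not N iff V = True iff False = False
(H nand (not V xor P)) iff (not N iff V) = True iff False = False

False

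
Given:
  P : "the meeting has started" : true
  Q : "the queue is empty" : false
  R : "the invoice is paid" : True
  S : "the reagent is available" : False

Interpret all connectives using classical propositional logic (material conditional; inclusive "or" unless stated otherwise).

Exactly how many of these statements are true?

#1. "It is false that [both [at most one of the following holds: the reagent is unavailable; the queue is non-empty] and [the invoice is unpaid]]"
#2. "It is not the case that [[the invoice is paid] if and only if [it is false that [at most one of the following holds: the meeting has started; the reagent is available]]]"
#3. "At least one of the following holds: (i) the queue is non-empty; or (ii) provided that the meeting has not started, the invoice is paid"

#1: In symbols: not ((not S nand not Q) and not R)

not S = not False = True
not Q = not False = True
not S nand not Q = True nand True = False
not R = not True = False
(not S nand not Q) and not R = False and False = False
not ((not S nand not Q) and not R) = not False = True
Hence #1 is true.

#2: Formalization: not (R iff not (P nand S))

P nand S = True nand False = True
not (P nand S) = not True = False
R iff not (P nand S) = True iff False = False
not (R iff not (P nand S)) = not False = True
Hence #2 is true.

#3: Parsed as not Q or (not P -> R)

not Q = not False = True
not P = not True = False
not P -> R = False -> True = True
not Q or (not P -> R) = True or True = True
So #3 is true.

3 of the 3 statements are true.

3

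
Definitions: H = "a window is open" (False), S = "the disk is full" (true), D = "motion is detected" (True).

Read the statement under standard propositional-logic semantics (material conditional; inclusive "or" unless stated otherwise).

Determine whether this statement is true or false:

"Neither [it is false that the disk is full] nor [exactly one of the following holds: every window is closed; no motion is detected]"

false

This is not S nor (not H xor not D).

not S = not True = False
not H = not False = True
not D = not True = False
not H xor not D = True xor False = True
not S nor (not H xor not D) = False nor True = False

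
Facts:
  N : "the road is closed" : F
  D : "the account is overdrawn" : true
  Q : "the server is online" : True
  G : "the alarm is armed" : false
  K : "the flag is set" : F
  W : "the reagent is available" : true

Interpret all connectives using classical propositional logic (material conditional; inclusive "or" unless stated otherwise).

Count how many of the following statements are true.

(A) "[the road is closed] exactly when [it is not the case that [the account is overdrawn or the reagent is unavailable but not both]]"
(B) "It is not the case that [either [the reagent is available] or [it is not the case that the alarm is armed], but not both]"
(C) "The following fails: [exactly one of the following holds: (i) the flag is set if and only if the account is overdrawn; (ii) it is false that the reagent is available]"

(A): Parsed as N <-> ~(D xor ~W)

~W = ~T = F
D xor ~W = T xor F = T
~(D xor ~W) = ~T = F
N <-> ~(D xor ~W) = F <-> F = T
So (A) is true.

(B): This is ~(W xor ~G).

~G = ~F = T
W xor ~G = T xor T = F
~(W xor ~G) = ~F = T
Thus (B) is true.

(C): In symbols: ~((K <-> D) xor ~W)

K <-> D = F <-> T = F
~W = ~T = F
(K <-> D) xor ~W = F xor F = F
~((K <-> D) xor ~W) = ~F = T
So (C) is true.

True statements: 3.

3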